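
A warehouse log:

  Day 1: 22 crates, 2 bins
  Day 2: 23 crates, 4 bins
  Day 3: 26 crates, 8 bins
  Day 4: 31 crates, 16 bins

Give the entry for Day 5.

38 crates, 32 bins

Crates: differences are 1, 3, 5, … (increasing by 2 each time); 22, 23, 26, 31 → 38.
Bins goes 2, 4, 8, 16 → 32 (×2 each step).
Combining the parts gives 38 crates, 32 bins.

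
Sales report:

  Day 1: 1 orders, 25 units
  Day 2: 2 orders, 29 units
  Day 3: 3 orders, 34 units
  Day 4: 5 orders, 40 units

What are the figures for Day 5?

Orders — each term is the sum of the two before it: 1, 2, 3, 5 → 8.
Units: differences are 4, 5, 6, … (increasing by 1 each time); 25, 29, 34, 40 → 47.
Putting it together: 8 orders, 47 units.

8 orders, 47 units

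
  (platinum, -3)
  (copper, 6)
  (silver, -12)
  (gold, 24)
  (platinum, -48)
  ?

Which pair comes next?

(copper, 96)

Metal goes platinum, copper, silver, gold, platinum → copper (repeats platinum → copper → silver → gold).
Second value: -3, 6, -12, 24, -48 → 96 (×(-2) each step).
So the next pair is (copper, 96).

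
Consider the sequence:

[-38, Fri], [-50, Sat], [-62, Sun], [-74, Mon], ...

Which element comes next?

[-86, Tue]

First part: −12 each step, so -38, -50, -62, -74 → -86.
Day: runs through the weekdays Mon→Sun, so Fri, Sat, Sun, Mon → Tue.
So the next element is [-86, Tue].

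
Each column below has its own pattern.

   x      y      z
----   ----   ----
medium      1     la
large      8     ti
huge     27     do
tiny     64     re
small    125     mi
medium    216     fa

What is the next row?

Column x: repeats medium → large → huge → tiny → small; medium, large, huge, tiny, small, medium → large.
Column y goes 1, 8, 27, 64, 125, 216 → 343 (perfect cubes: 1³, 2³, 3³, …).
Column z: runs through the solfège scale do→ti; la, ti, do, re, mi, fa → sol.
So the next row is large  343  sol.

large  343  sol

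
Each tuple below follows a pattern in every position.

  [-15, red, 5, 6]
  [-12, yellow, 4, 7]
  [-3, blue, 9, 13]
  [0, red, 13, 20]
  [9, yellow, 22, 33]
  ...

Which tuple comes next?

First part: alternating steps +3, +9, +3, +9, …; -15, -12, -3, 0, 9 → 12.
Colour: repeats red → yellow → blue, so red, yellow, blue, red, yellow → blue.
Third part: each term is the sum of the two before it, so 5, 4, 9, 13, 22 → 35.
Fourth part: each term is the sum of the two before it; 6, 7, 13, 20, 33 → 53.
So the next tuple is [12, blue, 35, 53].

[12, blue, 35, 53]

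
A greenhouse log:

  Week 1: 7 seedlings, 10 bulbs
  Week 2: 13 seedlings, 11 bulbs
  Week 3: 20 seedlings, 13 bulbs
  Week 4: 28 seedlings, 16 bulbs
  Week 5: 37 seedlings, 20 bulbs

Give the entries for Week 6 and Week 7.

47 seedlings, 25 bulbs; 58 seedlings, 31 bulbs

Seedlings: 7, 13, 20, 28, 37 → 47 → 58 (differences are 6, 7, 8, … (increasing by 1 each time)).
Bulbs: 10, 11, 13, 16, 20 → 25 → 31 (differences are 1, 2, 3, … (increasing by 1 each time)).
Putting the parts together: 47 seedlings, 25 bulbs and then 58 seedlings, 31 bulbs.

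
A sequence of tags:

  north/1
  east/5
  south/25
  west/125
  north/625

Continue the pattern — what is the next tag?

east/3125

Direction goes north, east, south, west, north → east (repeats north → east → south → west).
Second component — ×5 each step: 1, 5, 25, 125, 625 → 3125.
Putting it together: east/3125.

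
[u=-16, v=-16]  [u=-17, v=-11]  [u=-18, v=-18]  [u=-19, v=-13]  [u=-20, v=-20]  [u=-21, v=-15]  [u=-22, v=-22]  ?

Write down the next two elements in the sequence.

U — −1 each step: -16, -17, -18, -19, -20, -21, -22 → -23 → -24.
V: -16, -11, -18, -13, -20, -15, -22 → -17 → -24 (alternating steps +5, −7, +5, −7, …).
Putting the parts together: [u=-23, v=-17] and then [u=-24, v=-24].

[u=-23, v=-17], [u=-24, v=-24]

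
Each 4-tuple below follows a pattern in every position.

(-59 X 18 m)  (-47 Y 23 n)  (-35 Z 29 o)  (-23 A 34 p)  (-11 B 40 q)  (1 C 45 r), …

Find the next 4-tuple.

First coordinate goes -59, -47, -35, -23, -11, 1 → 13 (+12 each step).
First letter: letters move forward 1 place in the alphabet, wrapping Z→A; X, Y, Z, A, B, C → D.
Third coordinate goes 18, 23, 29, 34, 40, 45 → 51 (alternating steps +5, +6, +5, +6, …).
Second letter: letters move forward 1 place in the alphabet, so m, n, o, p, q, r → s.
Putting it together: (13 D 51 s).

(13 D 51 s)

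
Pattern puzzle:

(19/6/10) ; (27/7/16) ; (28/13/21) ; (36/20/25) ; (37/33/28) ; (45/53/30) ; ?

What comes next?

First slot — alternating steps +8, +1, +8, +1, …: 19, 27, 28, 36, 37, 45 → 46.
Second slot: 6, 7, 13, 20, 33, 53 → 86 (each term is the sum of the two before it).
Third slot goes 10, 16, 21, 25, 28, 30 → 31 (differences are 6, 5, 4, … (decreasing by 1 each time)).
So the next triple is (46/86/31).

(46/86/31)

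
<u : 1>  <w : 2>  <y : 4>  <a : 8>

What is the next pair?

<c : 16>

Letter: letters move forward 2 places in the alphabet, wrapping Z→A, so u, w, y, a → c.
Second slot: ×2 each step; 1, 2, 4, 8 → 16.
So the next pair is <c : 16>.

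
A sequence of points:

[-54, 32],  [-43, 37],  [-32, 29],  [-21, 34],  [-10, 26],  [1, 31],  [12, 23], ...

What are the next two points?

[23, 28], [34, 20]

First coordinate: +11 each step; -54, -43, -32, -21, -10, 1, 12 → 23 → 34.
Second coordinate — alternating steps +5, −8, +5, −8, …: 32, 37, 29, 34, 26, 31, 23 → 28 → 20.
Putting the parts together: [23, 28] and then [34, 20].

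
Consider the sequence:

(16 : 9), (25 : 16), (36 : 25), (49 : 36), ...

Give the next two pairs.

(64 : 49), (81 : 64)

First part — perfect squares: 4², 5², 6², …: 16, 25, 36, 49 → 64 → 81.
For the second part, perfect squares: 3², 4², 5², …: 9, 16, 25, 36 → 49 → 64.
Putting the parts together: (64 : 49) and then (81 : 64).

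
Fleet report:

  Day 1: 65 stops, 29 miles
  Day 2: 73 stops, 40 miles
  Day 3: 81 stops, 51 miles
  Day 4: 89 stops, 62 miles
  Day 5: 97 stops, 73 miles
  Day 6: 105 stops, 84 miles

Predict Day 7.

113 stops, 95 miles

Stops goes 65, 73, 81, 89, 97, 105 → 113 (+8 each step).
Miles: +11 each step, so 29, 40, 51, 62, 73, 84 → 95.
So the next row is 113 stops, 95 miles.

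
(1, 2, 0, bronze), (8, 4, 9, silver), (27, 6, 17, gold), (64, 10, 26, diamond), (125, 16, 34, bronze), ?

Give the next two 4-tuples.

First slot goes 1, 8, 27, 64, 125 → 216 → 343 (perfect cubes: 1³, 2³, 3³, …).
Second slot: each term is the sum of the two before it, so 2, 4, 6, 10, 16 → 26 → 42.
Third slot: 0, 9, 17, 26, 34 → 43 → 51 (alternating steps +9, +8, +9, +8, …).
For the rank, repeats bronze → silver → gold → diamond: bronze, silver, gold, diamond, bronze → silver → gold.
So the next two 4-tuples are (216, 26, 43, silver) and (343, 42, 51, gold).

(216, 26, 43, silver), (343, 42, 51, gold)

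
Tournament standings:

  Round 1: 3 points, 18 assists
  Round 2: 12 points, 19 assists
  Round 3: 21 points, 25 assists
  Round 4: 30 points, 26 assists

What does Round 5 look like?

39 points, 32 assists

Points goes 3, 12, 21, 30 → 39 (+9 each step).
Assists: alternating steps +1, +6, +1, +6, …; 18, 19, 25, 26 → 32.
So the next line is 39 points, 32 assists.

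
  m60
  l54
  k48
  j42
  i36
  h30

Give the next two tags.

g24, f18

Letter — letters move back 1 place in the alphabet: m, l, k, j, i, h → g → f.
Second component goes 60, 54, 48, 42, 36, 30 → 24 → 18 (−6 each step).
Putting the parts together: g24 and then f18.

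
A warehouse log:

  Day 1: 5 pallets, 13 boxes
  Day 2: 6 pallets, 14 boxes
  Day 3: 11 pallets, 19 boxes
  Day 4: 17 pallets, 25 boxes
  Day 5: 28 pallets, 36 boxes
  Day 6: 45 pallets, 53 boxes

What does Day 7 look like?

Pallets — each term is the sum of the two before it: 5, 6, 11, 17, 28, 45 → 73.
Boxes: 13, 14, 19, 25, 36, 53 → 81 (always 8 more than the pallets).
Combining the parts gives 73 pallets, 81 boxes.

73 pallets, 81 boxes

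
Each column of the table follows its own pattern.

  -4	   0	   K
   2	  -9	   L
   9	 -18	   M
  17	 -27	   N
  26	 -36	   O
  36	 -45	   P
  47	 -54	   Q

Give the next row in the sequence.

59  -63  R

First component: differences are 6, 7, 8, … (increasing by 1 each time); -4, 2, 9, 17, 26, 36, 47 → 59.
Second component — −9 each step: 0, -9, -18, -27, -36, -45, -54 → -63.
Letter: K, L, M, N, O, P, Q → R (letters move forward 1 place in the alphabet).
So the next row is 59  -63  R.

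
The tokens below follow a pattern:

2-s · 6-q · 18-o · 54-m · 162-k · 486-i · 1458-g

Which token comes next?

4374-e

First component — ×3 each step: 2, 6, 18, 54, 162, 486, 1458 → 4374.
For the letter, letters move back 2 places in the alphabet: s, q, o, m, k, i, g → e.
Putting it together: 4374-e.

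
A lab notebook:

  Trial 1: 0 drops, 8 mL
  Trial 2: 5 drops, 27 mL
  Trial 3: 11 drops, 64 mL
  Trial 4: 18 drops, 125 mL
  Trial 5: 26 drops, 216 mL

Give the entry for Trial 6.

35 drops, 343 mL

Drops — differences are 5, 6, 7, … (increasing by 1 each time): 0, 5, 11, 18, 26 → 35.
ML: 8, 27, 64, 125, 216 → 343 (perfect cubes: 2³, 3³, 4³, …).
So the next line is 35 drops, 343 mL.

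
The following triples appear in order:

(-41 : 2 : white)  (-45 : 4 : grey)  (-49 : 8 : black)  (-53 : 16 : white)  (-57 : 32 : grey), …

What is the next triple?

(-61 : 64 : black)

First value goes -41, -45, -49, -53, -57 → -61 (−4 each step).
Second value: 2, 4, 8, 16, 32 → 64 (×2 each step).
Shade: repeats white → grey → black, so white, grey, black, white, grey → black.
Putting it together: (-61 : 64 : black).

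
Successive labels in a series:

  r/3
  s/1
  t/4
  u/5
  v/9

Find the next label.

Letter — letters move forward 1 place in the alphabet: r, s, t, u, v → w.
Second component: each term is the sum of the two before it; 3, 1, 4, 5, 9 → 14.
Combining the parts gives w/14.

w/14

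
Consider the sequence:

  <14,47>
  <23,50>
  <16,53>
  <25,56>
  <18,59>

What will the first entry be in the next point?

27

First entry: alternating steps +9, −7, +9, −7, …, so 14, 23, 16, 25, 18 → 27.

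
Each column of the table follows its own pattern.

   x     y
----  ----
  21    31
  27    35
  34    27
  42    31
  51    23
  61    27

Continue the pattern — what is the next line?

72  19

For the column x, differences are 6, 7, 8, … (increasing by 1 each time): 21, 27, 34, 42, 51, 61 → 72.
Column y — alternating steps +4, −8, +4, −8, …: 31, 35, 27, 31, 23, 27 → 19.
So the next line is 72  19.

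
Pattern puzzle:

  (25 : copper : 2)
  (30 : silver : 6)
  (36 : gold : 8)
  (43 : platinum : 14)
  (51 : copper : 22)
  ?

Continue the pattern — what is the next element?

(60 : silver : 36)

First coordinate — differences are 5, 6, 7, … (increasing by 1 each time): 25, 30, 36, 43, 51 → 60.
For the metal, repeats copper → silver → gold → platinum: copper, silver, gold, platinum, copper → silver.
Third coordinate goes 2, 6, 8, 14, 22 → 36 (each term is the sum of the two before it).
So the next element is (60 : silver : 36).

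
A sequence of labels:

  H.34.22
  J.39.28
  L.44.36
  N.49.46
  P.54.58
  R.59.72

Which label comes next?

T.64.88

For the letter, letters move forward 2 places in the alphabet: H, J, L, N, P, R → T.
For the second component, +5 each step: 34, 39, 44, 49, 54, 59 → 64.
Third component — differences are 6, 8, 10, … (increasing by 2 each time): 22, 28, 36, 46, 58, 72 → 88.
So the next label is T.64.88.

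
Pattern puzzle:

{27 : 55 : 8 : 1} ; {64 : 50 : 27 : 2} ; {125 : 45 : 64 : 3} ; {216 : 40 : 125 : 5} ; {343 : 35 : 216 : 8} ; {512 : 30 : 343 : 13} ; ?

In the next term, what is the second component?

25

Second component goes 55, 50, 45, 40, 35, 30 → 25 (−5 each step).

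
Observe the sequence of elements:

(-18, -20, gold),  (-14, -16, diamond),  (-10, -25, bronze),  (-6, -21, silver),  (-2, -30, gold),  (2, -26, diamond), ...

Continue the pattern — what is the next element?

(6, -35, bronze)

First component — +4 each step: -18, -14, -10, -6, -2, 2 → 6.
Second component: -20, -16, -25, -21, -30, -26 → -35 (alternating steps +4, −9, +4, −9, …).
Rank goes gold, diamond, bronze, silver, gold, diamond → bronze (repeats gold → diamond → bronze → silver).
Putting it together: (6, -35, bronze).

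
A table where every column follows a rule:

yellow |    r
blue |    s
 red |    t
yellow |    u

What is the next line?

blue  v

Colour: repeats yellow → blue → red; yellow, blue, red, yellow → blue.
Letter: letters move forward 1 place in the alphabet, so r, s, t, u → v.
Putting it together: blue  v.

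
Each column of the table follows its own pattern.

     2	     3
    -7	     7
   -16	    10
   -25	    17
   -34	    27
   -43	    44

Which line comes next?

-52  71

First component: −9 each step; 2, -7, -16, -25, -34, -43 → -52.
For the second component, each term is the sum of the two before it: 3, 7, 10, 17, 27, 44 → 71.
Combining the parts gives -52  71.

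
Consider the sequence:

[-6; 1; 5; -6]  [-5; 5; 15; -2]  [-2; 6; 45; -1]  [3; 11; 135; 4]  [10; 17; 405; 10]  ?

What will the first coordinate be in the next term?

19

First coordinate: differences are 1, 3, 5, … (increasing by 2 each time); -6, -5, -2, 3, 10 → 19.
Second coordinate: each term is the sum of the two before it; 1, 5, 6, 11, 17 → 28.
Third coordinate — ×3 each step: 5, 15, 45, 135, 405 → 1215.
Fourth coordinate: -6, -2, -1, 4, 10 → 21 (always 7 less than the second coordinate).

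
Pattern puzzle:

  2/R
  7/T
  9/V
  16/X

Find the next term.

For the first entry, each term is the sum of the two before it: 2, 7, 9, 16 → 25.
For the letter, letters move forward 2 places in the alphabet: R, T, V, X → Z.
Putting it together: 25/Z.

25/Z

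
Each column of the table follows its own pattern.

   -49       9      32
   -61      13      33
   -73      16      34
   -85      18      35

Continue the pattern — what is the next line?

First component — −12 each step: -49, -61, -73, -85 → -97.
Second component: 9, 13, 16, 18 → 19 (differences are 4, 3, 2, … (decreasing by 1 each time)).
Third component goes 32, 33, 34, 35 → 36 (+1 each step).
So the next line is -97  19  36.

-97  19  36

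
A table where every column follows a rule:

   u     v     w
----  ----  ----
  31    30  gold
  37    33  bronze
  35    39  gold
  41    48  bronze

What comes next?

For the column u, alternating steps +6, −2, +6, −2, …: 31, 37, 35, 41 → 39.
Column v: 30, 33, 39, 48 → 60 (differences are 3, 6, 9, … (increasing by 3 each time)).
Column w: gold, bronze, gold, bronze → gold (alternates gold ↔ bronze).
So the next row is 39  60  gold.

39  60  gold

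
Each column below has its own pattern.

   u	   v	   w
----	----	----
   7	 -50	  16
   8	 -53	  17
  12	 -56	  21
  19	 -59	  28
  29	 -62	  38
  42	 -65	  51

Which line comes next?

Column u: differences are 1, 4, 7, … (increasing by 3 each time); 7, 8, 12, 19, 29, 42 → 58.
Column v: -50, -53, -56, -59, -62, -65 → -68 (−3 each step).
Column w: 16, 17, 21, 28, 38, 51 → 67 (always 9 more than the column u).
Combining the parts gives 58  -68  67.

58  -68  67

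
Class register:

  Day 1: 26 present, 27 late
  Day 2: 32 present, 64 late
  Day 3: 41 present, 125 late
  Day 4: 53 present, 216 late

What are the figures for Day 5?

68 present, 343 late

Present: differences are 6, 9, 12, … (increasing by 3 each time); 26, 32, 41, 53 → 68.
Late: perfect cubes: 3³, 4³, 5³, …, so 27, 64, 125, 216 → 343.
So the next record is 68 present, 343 late.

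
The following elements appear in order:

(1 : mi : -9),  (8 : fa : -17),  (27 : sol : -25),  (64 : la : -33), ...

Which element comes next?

First entry — perfect cubes: 1³, 2³, 3³, …: 1, 8, 27, 64 → 125.
Note: runs through the solfège scale do→ti; mi, fa, sol, la → ti.
Third entry goes -9, -17, -25, -33 → -41 (−8 each step).
Combining the parts gives (125 : ti : -41).

(125 : ti : -41)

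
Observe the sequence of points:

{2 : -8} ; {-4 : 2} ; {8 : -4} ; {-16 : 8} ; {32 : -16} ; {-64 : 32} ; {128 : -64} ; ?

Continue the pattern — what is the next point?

First component — ×(-2) each step: 2, -4, 8, -16, 32, -64, 128 → -256.
Second component goes -8, 2, -4, 8, -16, 32, -64 → 128 (always the previous value of the first component).
Putting it together: {-256 : 128}.

{-256 : 128}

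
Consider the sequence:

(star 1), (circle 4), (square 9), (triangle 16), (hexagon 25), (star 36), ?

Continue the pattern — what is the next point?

(circle 49)

Shape: star, circle, square, triangle, hexagon, star → circle (repeats star → circle → square → triangle → hexagon).
Second entry — perfect squares: 1², 2², 3², …: 1, 4, 9, 16, 25, 36 → 49.
Putting it together: (circle 49).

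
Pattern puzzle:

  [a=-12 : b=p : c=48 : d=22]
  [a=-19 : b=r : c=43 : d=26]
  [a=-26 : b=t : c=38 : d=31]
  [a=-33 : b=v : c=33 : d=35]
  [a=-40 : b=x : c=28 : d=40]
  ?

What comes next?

A: −7 each step, so -12, -19, -26, -33, -40 → -47.
For the b, letters move forward 2 places in the alphabet: p, r, t, v, x → z.
C goes 48, 43, 38, 33, 28 → 23 (−5 each step).
D: alternating steps +4, +5, +4, +5, …, so 22, 26, 31, 35, 40 → 44.
Combining the parts gives [a=-47 : b=z : c=23 : d=44].

[a=-47 : b=z : c=23 : d=44]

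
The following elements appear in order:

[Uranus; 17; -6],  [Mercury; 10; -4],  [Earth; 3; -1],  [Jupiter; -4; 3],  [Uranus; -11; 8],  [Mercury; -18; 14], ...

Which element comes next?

Planet: repeats Uranus → Mercury → Earth → Jupiter, so Uranus, Mercury, Earth, Jupiter, Uranus, Mercury → Earth.
Second entry goes 17, 10, 3, -4, -11, -18 → -25 (−7 each step).
Third entry goes -6, -4, -1, 3, 8, 14 → 21 (differences are 2, 3, 4, … (increasing by 1 each time)).
Combining the parts gives [Earth; -25; 21].

[Earth; -25; 21]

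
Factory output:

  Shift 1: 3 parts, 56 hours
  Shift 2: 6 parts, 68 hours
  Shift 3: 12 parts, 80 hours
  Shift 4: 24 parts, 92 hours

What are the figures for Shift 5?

48 parts, 104 hours

Parts: ×2 each step, so 3, 6, 12, 24 → 48.
Hours: +12 each step, so 56, 68, 80, 92 → 104.
Putting it together: 48 parts, 104 hours.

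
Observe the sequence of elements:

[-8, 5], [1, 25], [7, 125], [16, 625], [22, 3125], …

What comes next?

[31, 15625]

First part: alternating steps +9, +6, +9, +6, …, so -8, 1, 7, 16, 22 → 31.
For the second part, ×5 each step: 5, 25, 125, 625, 3125 → 15625.
Combining the parts gives [31, 15625].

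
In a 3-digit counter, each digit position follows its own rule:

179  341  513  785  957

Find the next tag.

First digit: +2 each step, mod 10, so 1, 3, 5, 7, 9 → 1.
Second digit: −3 each step, mod 10; 7, 4, 1, 8, 5 → 2.
Third digit goes 9, 1, 3, 5, 7 → 9 (+2 each step, mod 10).
So the next tag is 129.

129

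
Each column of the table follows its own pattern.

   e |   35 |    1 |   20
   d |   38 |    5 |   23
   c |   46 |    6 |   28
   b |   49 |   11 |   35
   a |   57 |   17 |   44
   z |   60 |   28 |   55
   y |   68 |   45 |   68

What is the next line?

Letter goes e, d, c, b, a, z, y → x (letters move back 1 place in the alphabet, wrapping A→Z).
For the second component, alternating steps +3, +8, +3, +8, …: 35, 38, 46, 49, 57, 60, 68 → 71.
Third component: each term is the sum of the two before it; 1, 5, 6, 11, 17, 28, 45 → 73.
Fourth component: 20, 23, 28, 35, 44, 55, 68 → 83 (differences are 3, 5, 7, … (increasing by 2 each time)).
So the next line is x  71  73  83.

x  71  73  83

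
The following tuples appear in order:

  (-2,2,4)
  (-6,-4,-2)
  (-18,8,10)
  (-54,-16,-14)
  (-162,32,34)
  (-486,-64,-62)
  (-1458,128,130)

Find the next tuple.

(-4374,-256,-254)

First part goes -2, -6, -18, -54, -162, -486, -1458 → -4374 (×3 each step).
Second part: ×(-2) each step, so 2, -4, 8, -16, 32, -64, 128 → -256.
For the third part, always 2 more than the second part: 4, -2, 10, -14, 34, -62, 130 → -254.
So the next tuple is (-4374,-256,-254).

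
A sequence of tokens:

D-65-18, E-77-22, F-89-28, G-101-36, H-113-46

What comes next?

I-125-58

Letter goes D, E, F, G, H → I (letters move forward 1 place in the alphabet).
Second component — +12 each step: 65, 77, 89, 101, 113 → 125.
Third component — differences are 4, 6, 8, … (increasing by 2 each time): 18, 22, 28, 36, 46 → 58.
Combining the parts gives I-125-58.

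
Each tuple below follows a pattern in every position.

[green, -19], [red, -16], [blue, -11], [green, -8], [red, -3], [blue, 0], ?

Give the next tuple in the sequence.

Colour: repeats green → red → blue, so green, red, blue, green, red, blue → green.
Second part — alternating steps +3, +5, +3, +5, …: -19, -16, -11, -8, -3, 0 → 5.
So the next tuple is [green, 5].

[green, 5]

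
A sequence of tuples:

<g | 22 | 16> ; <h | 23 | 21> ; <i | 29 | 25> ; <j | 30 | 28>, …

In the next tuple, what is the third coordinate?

Third coordinate: differences are 5, 4, 3, … (decreasing by 1 each time); 16, 21, 25, 28 → 30.

30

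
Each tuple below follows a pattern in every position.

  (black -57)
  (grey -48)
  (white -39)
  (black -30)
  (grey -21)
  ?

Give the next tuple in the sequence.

For the shade, repeats black → grey → white: black, grey, white, black, grey → white.
Second entry goes -57, -48, -39, -30, -21 → -12 (+9 each step).
Combining the parts gives (white -12).

(white -12)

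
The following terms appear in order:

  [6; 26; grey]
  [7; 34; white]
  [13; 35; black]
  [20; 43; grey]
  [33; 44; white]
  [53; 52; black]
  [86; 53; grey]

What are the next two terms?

[139; 61; white], [225; 62; black]

For the first value, each term is the sum of the two before it: 6, 7, 13, 20, 33, 53, 86 → 139 → 225.
Second value goes 26, 34, 35, 43, 44, 52, 53 → 61 → 62 (alternating steps +8, +1, +8, +1, …).
For the shade, repeats grey → white → black: grey, white, black, grey, white, black, grey → white → black.
So the next two terms are [139; 61; white] and [225; 62; black].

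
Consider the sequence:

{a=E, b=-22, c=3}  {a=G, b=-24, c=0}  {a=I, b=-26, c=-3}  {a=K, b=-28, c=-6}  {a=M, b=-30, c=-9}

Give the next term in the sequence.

A — letters move forward 2 places in the alphabet: E, G, I, K, M → O.
B: -22, -24, -26, -28, -30 → -32 (−2 each step).
For the c, −3 each step: 3, 0, -3, -6, -9 → -12.
Putting it together: {a=O, b=-32, c=-12}.

{a=O, b=-32, c=-12}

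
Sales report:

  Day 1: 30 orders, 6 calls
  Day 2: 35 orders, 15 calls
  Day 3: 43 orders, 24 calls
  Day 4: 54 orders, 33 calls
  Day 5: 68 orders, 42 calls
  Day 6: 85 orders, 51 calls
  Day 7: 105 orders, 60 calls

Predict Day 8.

128 orders, 69 calls

Orders: differences are 5, 8, 11, … (increasing by 3 each time), so 30, 35, 43, 54, 68, 85, 105 → 128.
For the calls, +9 each step: 6, 15, 24, 33, 42, 51, 60 → 69.
So the next row is 128 orders, 69 calls.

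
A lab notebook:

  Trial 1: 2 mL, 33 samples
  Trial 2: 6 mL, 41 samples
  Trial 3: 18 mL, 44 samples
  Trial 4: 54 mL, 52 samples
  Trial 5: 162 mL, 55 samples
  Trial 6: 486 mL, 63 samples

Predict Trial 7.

1458 mL, 66 samples

ML: 2, 6, 18, 54, 162, 486 → 1458 (×3 each step).
Samples: 33, 41, 44, 52, 55, 63 → 66 (alternating steps +8, +3, +8, +3, …).
So the next line is 1458 mL, 66 samples.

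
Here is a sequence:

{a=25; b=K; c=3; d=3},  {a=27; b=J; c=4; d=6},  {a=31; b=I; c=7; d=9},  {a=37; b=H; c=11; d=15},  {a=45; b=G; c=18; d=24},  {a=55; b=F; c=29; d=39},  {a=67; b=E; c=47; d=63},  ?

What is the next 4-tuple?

A: differences are 2, 4, 6, … (increasing by 2 each time); 25, 27, 31, 37, 45, 55, 67 → 81.
B: K, J, I, H, G, F, E → D (letters move back 1 place in the alphabet).
C: each term is the sum of the two before it, so 3, 4, 7, 11, 18, 29, 47 → 76.
D — each term is the sum of the two before it: 3, 6, 9, 15, 24, 39, 63 → 102.
Putting it together: {a=81; b=D; c=76; d=102}.

{a=81; b=D; c=76; d=102}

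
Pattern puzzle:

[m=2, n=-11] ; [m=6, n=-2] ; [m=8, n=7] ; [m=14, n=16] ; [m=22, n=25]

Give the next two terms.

M goes 2, 6, 8, 14, 22 → 36 → 58 (each term is the sum of the two before it).
N: +9 each step, so -11, -2, 7, 16, 25 → 34 → 43.
Putting the parts together: [m=36, n=34] and then [m=58, n=43].

[m=36, n=34], [m=58, n=43]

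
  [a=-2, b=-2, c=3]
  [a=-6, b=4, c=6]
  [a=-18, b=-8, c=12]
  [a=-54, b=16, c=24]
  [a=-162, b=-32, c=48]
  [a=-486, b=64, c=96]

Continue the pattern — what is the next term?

A: -2, -6, -18, -54, -162, -486 → -1458 (×3 each step).
B: ×(-2) each step; -2, 4, -8, 16, -32, 64 → -128.
C goes 3, 6, 12, 24, 48, 96 → 192 (×2 each step).
So the next term is [a=-1458, b=-128, c=192].

[a=-1458, b=-128, c=192]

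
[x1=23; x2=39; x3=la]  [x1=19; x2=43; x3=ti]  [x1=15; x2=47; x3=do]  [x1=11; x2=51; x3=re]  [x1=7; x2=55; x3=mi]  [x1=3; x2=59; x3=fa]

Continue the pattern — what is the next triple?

X1 — −4 each step: 23, 19, 15, 11, 7, 3 → -1.
X2: 39, 43, 47, 51, 55, 59 → 63 (together with the x1 always sums to 62).
X3: runs through the solfège scale do→ti; la, ti, do, re, mi, fa → sol.
So the next triple is [x1=-1; x2=63; x3=sol].

[x1=-1; x2=63; x3=sol]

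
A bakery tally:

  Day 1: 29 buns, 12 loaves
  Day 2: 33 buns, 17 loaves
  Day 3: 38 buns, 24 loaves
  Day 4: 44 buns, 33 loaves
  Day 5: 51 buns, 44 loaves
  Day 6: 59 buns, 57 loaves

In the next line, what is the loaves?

72

Loaves: differences are 5, 7, 9, … (increasing by 2 each time); 12, 17, 24, 33, 44, 57 → 72.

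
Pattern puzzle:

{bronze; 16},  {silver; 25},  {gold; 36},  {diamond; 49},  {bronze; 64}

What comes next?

{silver; 81}

Rank: repeats bronze → silver → gold → diamond; bronze, silver, gold, diamond, bronze → silver.
For the second coordinate, perfect squares: 4², 5², 6², …: 16, 25, 36, 49, 64 → 81.
Combining the parts gives {silver; 81}.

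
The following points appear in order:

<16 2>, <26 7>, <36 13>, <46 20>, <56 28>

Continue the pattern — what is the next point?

For the first component, +10 each step: 16, 26, 36, 46, 56 → 66.
For the second component, differences are 5, 6, 7, … (increasing by 1 each time): 2, 7, 13, 20, 28 → 37.
Combining the parts gives <66 37>.

<66 37>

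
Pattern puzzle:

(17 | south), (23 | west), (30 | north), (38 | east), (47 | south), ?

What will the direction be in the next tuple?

west

First coordinate — differences are 6, 7, 8, … (increasing by 1 each time): 17, 23, 30, 38, 47 → 57.
Direction goes south, west, north, east, south → west (repeats south → west → north → east).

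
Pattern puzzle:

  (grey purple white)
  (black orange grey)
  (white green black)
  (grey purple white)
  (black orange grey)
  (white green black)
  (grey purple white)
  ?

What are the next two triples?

(black orange grey), (white green black)

First shade: grey, black, white, grey, black, white, grey → black → white (repeats grey → black → white).
Colour goes purple, orange, green, purple, orange, green, purple → orange → green (repeats purple → orange → green).
Second shade — repeats white → grey → black: white, grey, black, white, grey, black, white → grey → black.
Putting the parts together: (black orange grey) and then (white green black).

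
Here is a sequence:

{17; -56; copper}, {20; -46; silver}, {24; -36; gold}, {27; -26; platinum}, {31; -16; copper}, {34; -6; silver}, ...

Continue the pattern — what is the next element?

First coordinate: 17, 20, 24, 27, 31, 34 → 38 (alternating steps +3, +4, +3, +4, …).
Second coordinate — +10 each step: -56, -46, -36, -26, -16, -6 → 4.
For the metal, repeats copper → silver → gold → platinum: copper, silver, gold, platinum, copper, silver → gold.
Combining the parts gives {38; 4; gold}.

{38; 4; gold}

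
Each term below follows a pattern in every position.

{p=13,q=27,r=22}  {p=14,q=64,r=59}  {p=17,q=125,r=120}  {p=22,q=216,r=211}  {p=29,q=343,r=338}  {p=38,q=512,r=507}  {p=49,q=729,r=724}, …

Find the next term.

{p=62,q=1000,r=995}

P goes 13, 14, 17, 22, 29, 38, 49 → 62 (differences are 1, 3, 5, … (increasing by 2 each time)).
For the q, perfect cubes: 3³, 4³, 5³, …: 27, 64, 125, 216, 343, 512, 729 → 1000.
R: 22, 59, 120, 211, 338, 507, 724 → 995 (always 5 less than the q).
So the next term is {p=62,q=1000,r=995}.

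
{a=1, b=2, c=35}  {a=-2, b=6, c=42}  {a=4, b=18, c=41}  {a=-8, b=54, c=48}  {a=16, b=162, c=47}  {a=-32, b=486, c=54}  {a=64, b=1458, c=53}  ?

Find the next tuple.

{a=-128, b=4374, c=60}

A: ×(-2) each step, so 1, -2, 4, -8, 16, -32, 64 → -128.
B: 2, 6, 18, 54, 162, 486, 1458 → 4374 (×3 each step).
C: alternating steps +7, −1, +7, −1, …, so 35, 42, 41, 48, 47, 54, 53 → 60.
Combining the parts gives {a=-128, b=4374, c=60}.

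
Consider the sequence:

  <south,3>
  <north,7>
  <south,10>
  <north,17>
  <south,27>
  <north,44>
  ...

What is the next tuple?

<south,71>

For the direction, alternates south ↔ north: south, north, south, north, south, north → south.
Second coordinate: 3, 7, 10, 17, 27, 44 → 71 (each term is the sum of the two before it).
So the next tuple is <south,71>.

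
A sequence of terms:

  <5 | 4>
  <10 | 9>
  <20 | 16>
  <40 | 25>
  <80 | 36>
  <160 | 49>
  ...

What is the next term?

<320 | 64>

First component: ×2 each step; 5, 10, 20, 40, 80, 160 → 320.
Second component goes 4, 9, 16, 25, 36, 49 → 64 (perfect squares: 2², 3², 4², …).
So the next term is <320 | 64>.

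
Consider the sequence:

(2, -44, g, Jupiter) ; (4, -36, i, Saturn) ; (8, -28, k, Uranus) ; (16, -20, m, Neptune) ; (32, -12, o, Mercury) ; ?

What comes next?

First coordinate: ×2 each step, so 2, 4, 8, 16, 32 → 64.
Second coordinate: +8 each step, so -44, -36, -28, -20, -12 → -4.
Letter: g, i, k, m, o → q (letters move forward 2 places in the alphabet).
Planet: Jupiter, Saturn, Uranus, Neptune, Mercury → Venus (runs through the planets Mercury→Neptune).
So the next term is (64, -4, q, Venus).

(64, -4, q, Venus)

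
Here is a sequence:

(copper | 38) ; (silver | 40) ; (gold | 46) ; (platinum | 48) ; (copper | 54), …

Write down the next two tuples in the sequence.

(silver | 56), (gold | 62)

For the metal, repeats copper → silver → gold → platinum: copper, silver, gold, platinum, copper → silver → gold.
Second coordinate: 38, 40, 46, 48, 54 → 56 → 62 (alternating steps +2, +6, +2, +6, …).
So the next two tuples are (silver | 56) and (gold | 62).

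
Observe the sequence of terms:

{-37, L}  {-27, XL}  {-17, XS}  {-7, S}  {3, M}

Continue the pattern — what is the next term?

{13, L}

First coordinate goes -37, -27, -17, -7, 3 → 13 (+10 each step).
Size: runs through clothing sizes XS→XL; L, XL, XS, S, M → L.
Putting it together: {13, L}.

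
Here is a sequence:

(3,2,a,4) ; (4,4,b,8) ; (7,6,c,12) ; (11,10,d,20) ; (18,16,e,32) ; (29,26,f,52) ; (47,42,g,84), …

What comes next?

First coordinate goes 3, 4, 7, 11, 18, 29, 47 → 76 (each term is the sum of the two before it).
Second coordinate: 2, 4, 6, 10, 16, 26, 42 → 68 (each term is the sum of the two before it).
For the letter, letters move forward 1 place in the alphabet: a, b, c, d, e, f, g → h.
For the fourth coordinate, always 2 × the second coordinate: 4, 8, 12, 20, 32, 52, 84 → 136.
Combining the parts gives (76,68,h,136).

(76,68,h,136)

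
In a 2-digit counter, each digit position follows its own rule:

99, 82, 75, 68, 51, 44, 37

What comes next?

20

First digit: −1 each step, mod 10, so 9, 8, 7, 6, 5, 4, 3 → 2.
Second digit goes 9, 2, 5, 8, 1, 4, 7 → 0 (+3 each step, mod 10).
So the next token is 20.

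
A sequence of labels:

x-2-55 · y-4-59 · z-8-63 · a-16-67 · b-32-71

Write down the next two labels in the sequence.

c-64-75, d-128-79

Letter — letters move forward 1 place in the alphabet, wrapping Z→A: x, y, z, a, b → c → d.
Second component: ×2 each step; 2, 4, 8, 16, 32 → 64 → 128.
Third component: +4 each step, so 55, 59, 63, 67, 71 → 75 → 79.
Putting the parts together: c-64-75 and then d-128-79.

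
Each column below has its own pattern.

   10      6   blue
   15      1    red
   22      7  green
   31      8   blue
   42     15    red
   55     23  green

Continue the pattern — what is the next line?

First component goes 10, 15, 22, 31, 42, 55 → 70 (differences are 5, 7, 9, … (increasing by 2 each time)).
Second component goes 6, 1, 7, 8, 15, 23 → 38 (each term is the sum of the two before it).
Colour: blue, red, green, blue, red, green → blue (repeats blue → red → green).
Putting it together: 70  38  blue.

70  38  blue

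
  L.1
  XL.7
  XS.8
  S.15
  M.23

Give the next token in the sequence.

Size goes L, XL, XS, S, M → L (runs through clothing sizes XS→XL).
Second component: each term is the sum of the two before it; 1, 7, 8, 15, 23 → 38.
So the next token is L.38.

L.38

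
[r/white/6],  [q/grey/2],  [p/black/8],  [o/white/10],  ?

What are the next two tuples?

[n/grey/18], [m/black/28]

For the letter, letters move back 1 place in the alphabet: r, q, p, o → n → m.
Shade: repeats white → grey → black, so white, grey, black, white → grey → black.
For the third slot, each term is the sum of the two before it: 6, 2, 8, 10 → 18 → 28.
So the next two tuples are [n/grey/18] and [m/black/28].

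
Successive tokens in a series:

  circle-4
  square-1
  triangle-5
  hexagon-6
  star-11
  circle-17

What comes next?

square-28

Shape — repeats circle → square → triangle → hexagon → star: circle, square, triangle, hexagon, star, circle → square.
Second component goes 4, 1, 5, 6, 11, 17 → 28 (each term is the sum of the two before it).
Combining the parts gives square-28.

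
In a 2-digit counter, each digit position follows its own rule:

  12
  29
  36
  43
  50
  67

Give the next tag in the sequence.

First digit: 1, 2, 3, 4, 5, 6 → 7 (+1 each step, mod 10).
Second digit: −3 each step, mod 10, so 2, 9, 6, 3, 0, 7 → 4.
So the next tag is 74.

74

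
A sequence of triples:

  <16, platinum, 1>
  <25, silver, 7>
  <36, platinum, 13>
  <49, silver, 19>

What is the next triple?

First slot: perfect squares: 4², 5², 6², …, so 16, 25, 36, 49 → 64.
For the metal, alternates platinum ↔ silver: platinum, silver, platinum, silver → platinum.
Third slot goes 1, 7, 13, 19 → 25 (+6 each step).
Combining the parts gives <64, platinum, 25>.

<64, platinum, 25>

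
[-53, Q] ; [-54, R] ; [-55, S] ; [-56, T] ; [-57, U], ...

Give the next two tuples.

First slot: −1 each step, so -53, -54, -55, -56, -57 → -58 → -59.
Letter: letters move forward 1 place in the alphabet; Q, R, S, T, U → V → W.
Putting the parts together: [-58, V] and then [-59, W].

[-58, V], [-59, W]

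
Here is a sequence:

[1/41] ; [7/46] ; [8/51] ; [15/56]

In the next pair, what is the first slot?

23

First slot: 1, 7, 8, 15 → 23 (each term is the sum of the two before it).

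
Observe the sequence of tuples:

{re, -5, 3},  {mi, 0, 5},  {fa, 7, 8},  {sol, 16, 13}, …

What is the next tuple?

{la, 27, 21}

Note: runs through the solfège scale do→ti, so re, mi, fa, sol → la.
Second component: differences are 5, 7, 9, … (increasing by 2 each time); -5, 0, 7, 16 → 27.
Third component goes 3, 5, 8, 13 → 21 (each term is the sum of the two before it).
Putting it together: {la, 27, 21}.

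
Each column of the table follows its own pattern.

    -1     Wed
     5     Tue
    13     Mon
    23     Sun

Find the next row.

First component goes -1, 5, 13, 23 → 35 (differences are 6, 8, 10, … (increasing by 2 each time)).
Day goes Wed, Tue, Mon, Sun → Sat (runs backward through the weekdays Mon→Sun).
So the next row is 35  Sat.

35  Sat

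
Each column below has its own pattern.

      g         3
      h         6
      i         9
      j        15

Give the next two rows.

k  24; l  39

Letter goes g, h, i, j → k → l (letters move forward 1 place in the alphabet).
Second component: each term is the sum of the two before it; 3, 6, 9, 15 → 24 → 39.
Putting the parts together: k  24 and then l  39.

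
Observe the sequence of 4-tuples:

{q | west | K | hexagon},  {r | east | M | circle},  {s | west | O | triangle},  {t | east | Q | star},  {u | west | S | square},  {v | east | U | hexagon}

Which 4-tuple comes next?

{w | west | W | circle}

First letter: q, r, s, t, u, v → w (letters move forward 1 place in the alphabet).
Direction: alternates west ↔ east, so west, east, west, east, west, east → west.
For the second letter, letters move forward 2 places in the alphabet: K, M, O, Q, S, U → W.
Shape: repeats hexagon → circle → triangle → star → square, so hexagon, circle, triangle, star, square, hexagon → circle.
So the next 4-tuple is {w | west | W | circle}.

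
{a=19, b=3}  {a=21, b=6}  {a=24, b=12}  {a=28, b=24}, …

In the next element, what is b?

48

B goes 3, 6, 12, 24 → 48 (×2 each step).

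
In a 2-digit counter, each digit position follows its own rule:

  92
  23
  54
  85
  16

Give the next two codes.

First digit: +3 each step, mod 10, so 9, 2, 5, 8, 1 → 4 → 7.
Second digit: +1 each step, mod 10; 2, 3, 4, 5, 6 → 7 → 8.
Putting the parts together: 47 and then 78.

47, 78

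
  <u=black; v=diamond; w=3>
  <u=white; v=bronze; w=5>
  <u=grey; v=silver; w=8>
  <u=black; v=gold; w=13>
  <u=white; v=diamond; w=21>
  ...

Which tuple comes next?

<u=grey; v=bronze; w=34>

U: black, white, grey, black, white → grey (repeats black → white → grey).
For the v, repeats diamond → bronze → silver → gold: diamond, bronze, silver, gold, diamond → bronze.
W: each term is the sum of the two before it, so 3, 5, 8, 13, 21 → 34.
Putting it together: <u=grey; v=bronze; w=34>.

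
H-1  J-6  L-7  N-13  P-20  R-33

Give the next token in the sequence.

T-53

Letter: H, J, L, N, P, R → T (letters move forward 2 places in the alphabet).
Second component — each term is the sum of the two before it: 1, 6, 7, 13, 20, 33 → 53.
Putting it together: T-53.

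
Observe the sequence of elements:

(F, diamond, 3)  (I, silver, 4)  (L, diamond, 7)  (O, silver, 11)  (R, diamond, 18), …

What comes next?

Letter: letters move forward 3 places in the alphabet, so F, I, L, O, R → U.
Rank: diamond, silver, diamond, silver, diamond → silver (alternates diamond ↔ silver).
Third value: each term is the sum of the two before it, so 3, 4, 7, 11, 18 → 29.
Putting it together: (U, silver, 29).

(U, silver, 29)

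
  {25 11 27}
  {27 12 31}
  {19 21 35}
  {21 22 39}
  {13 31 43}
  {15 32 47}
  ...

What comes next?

First entry — alternating steps +2, −8, +2, −8, …: 25, 27, 19, 21, 13, 15 → 7.
Second entry goes 11, 12, 21, 22, 31, 32 → 41 (alternating steps +1, +9, +1, +9, …).
Third entry goes 27, 31, 35, 39, 43, 47 → 51 (+4 each step).
So the next tuple is {7 41 51}.

{7 41 51}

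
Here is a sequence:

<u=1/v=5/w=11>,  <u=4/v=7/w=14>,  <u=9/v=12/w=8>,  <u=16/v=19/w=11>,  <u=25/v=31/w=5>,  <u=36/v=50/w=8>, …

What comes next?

U: perfect squares: 1², 2², 3², …; 1, 4, 9, 16, 25, 36 → 49.
V: each term is the sum of the two before it; 5, 7, 12, 19, 31, 50 → 81.
W — alternating steps +3, −6, +3, −6, …: 11, 14, 8, 11, 5, 8 → 2.
Putting it together: <u=49/v=81/w=2>.

<u=49/v=81/w=2>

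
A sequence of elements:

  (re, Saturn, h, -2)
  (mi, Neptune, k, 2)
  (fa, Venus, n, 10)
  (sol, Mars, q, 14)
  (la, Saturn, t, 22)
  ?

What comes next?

(ti, Neptune, w, 26)

Note goes re, mi, fa, sol, la → ti (runs through the solfège scale do→ti).
For the planet, repeats Saturn → Neptune → Venus → Mars: Saturn, Neptune, Venus, Mars, Saturn → Neptune.
For the letter, letters move forward 3 places in the alphabet: h, k, n, q, t → w.
For the fourth slot, alternating steps +4, +8, +4, +8, …: -2, 2, 10, 14, 22 → 26.
Putting it together: (ti, Neptune, w, 26).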